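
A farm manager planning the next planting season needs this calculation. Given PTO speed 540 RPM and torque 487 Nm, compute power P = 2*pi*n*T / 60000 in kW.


P = 2*pi*n*T / 60000
  = 2*pi * 540 * 487 / 60000
  = 1652352.07 / 60000
  = 27.54 kW


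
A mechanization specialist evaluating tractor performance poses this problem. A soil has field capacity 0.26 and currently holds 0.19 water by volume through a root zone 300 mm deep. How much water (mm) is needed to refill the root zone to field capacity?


SMD = (FC - theta) * D
    = (0.26 - 0.19) * 300
    = 0.070 * 300
    = 21 mm


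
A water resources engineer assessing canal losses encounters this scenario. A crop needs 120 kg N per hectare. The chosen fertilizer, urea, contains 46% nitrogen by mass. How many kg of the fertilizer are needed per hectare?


Rate = N_required / (N_content / 100)
     = 120 / (46 / 100)
     = 120 / 0.46
     = 260.87 kg/ha


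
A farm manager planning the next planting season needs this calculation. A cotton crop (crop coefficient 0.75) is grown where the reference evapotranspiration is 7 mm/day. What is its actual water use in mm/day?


ETc = Kc * ET0
    = 0.75 * 7
    = 5.25 mm/day


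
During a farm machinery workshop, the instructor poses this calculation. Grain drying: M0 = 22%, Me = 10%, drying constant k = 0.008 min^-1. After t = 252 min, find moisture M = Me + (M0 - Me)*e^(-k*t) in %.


M = Me + (M0 - Me) * e^(-k*t)
  = 10 + (22 - 10) * e^(-0.008*252)
  = 10 + 12 * e^(-2.016)
  = 10 + 12 * 0.13319
  = 10 + 1.5982
  = 11.60%


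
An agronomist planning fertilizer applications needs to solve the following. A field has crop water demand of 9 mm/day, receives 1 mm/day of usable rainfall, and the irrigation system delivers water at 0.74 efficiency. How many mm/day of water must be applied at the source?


IWR = (ETc - Pe) / Ea
    = (9 - 1) / 0.74
    = 8 / 0.74
    = 10.81 mm/day


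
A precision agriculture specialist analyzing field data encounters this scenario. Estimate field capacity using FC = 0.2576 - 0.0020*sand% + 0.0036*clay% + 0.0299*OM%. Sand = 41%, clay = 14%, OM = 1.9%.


FC = 0.2576 - 0.0020*41 + 0.0036*14 + 0.0299*1.9
   = 0.2576 - 0.0820 + 0.0504 + 0.0568
   = 0.2828


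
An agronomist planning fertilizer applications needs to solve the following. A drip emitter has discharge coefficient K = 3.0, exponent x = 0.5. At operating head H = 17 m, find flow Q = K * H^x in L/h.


Q = K * H^x
  = 3.0 * 17^0.5
  = 3.0 * 4.1231
  = 12.37 L/h


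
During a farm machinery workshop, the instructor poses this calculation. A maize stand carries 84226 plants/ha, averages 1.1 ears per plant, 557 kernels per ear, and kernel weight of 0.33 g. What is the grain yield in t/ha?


Y = density * ears * kernels * kw
  = 84226 * 1.1 * 557 * 0.33 g/ha
  = 17029739.17 g/ha
  = 17029.74 kg/ha = 17.03 t/ha


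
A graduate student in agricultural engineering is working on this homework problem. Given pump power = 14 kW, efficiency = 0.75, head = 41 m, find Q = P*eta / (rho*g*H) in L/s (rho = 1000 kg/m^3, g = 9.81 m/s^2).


Q = (P * 1000 * eta) / (rho * g * H)
  = (14 * 1000 * 0.75) / (1000 * 9.81 * 41)
  = 10500 / 402210
  = 0.02611 m^3/s = 26.11 L/s


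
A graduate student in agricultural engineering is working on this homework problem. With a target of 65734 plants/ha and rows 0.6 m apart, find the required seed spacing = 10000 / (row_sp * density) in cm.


spacing = 10000 / (row_sp * density)
        = 10000 / (0.6 * 65734)
        = 10000 / 39440.40
        = 0.25355 m = 25.35 cm


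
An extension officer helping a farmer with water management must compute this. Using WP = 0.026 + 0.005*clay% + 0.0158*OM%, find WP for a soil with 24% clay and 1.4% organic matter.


WP = 0.026 + 0.005*24 + 0.0158*1.4
   = 0.026 + 0.1200 + 0.0221
   = 0.1681


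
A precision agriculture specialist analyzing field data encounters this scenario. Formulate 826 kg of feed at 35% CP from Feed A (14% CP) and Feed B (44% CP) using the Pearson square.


parts_A = CP_b - target = 44 - 35 = 9
parts_B = target - CP_a = 35 - 14 = 21
total_parts = 9 + 21 = 30
Feed A = 826 * 9 / 30 = 247.80 kg
Feed B = 826 * 21 / 30 = 578.20 kg

247.80 kg


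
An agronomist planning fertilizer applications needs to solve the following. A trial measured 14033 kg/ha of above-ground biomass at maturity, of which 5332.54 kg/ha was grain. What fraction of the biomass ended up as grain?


HI = grain_yield / biomass
   = 5332.54 / 14033
   = 0.38


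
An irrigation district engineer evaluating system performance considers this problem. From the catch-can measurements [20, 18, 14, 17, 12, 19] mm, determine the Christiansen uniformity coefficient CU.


xbar = 100 / 6 = 16.667
sum|xi - xbar| = 14.667
CU = 100 * (1 - 14.667 / (6 * 16.667))
   = 100 * (1 - 0.1467)
   = 85.33%


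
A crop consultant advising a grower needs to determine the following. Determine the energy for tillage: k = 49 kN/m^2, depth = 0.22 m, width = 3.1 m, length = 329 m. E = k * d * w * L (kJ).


E = k * d * w * L
  = 49 * 0.22 * 3.1 * 329
  = 10994.52 kJ


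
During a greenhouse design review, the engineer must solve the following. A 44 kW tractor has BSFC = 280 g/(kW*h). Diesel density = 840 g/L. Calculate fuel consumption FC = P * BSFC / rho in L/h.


FC = P * BSFC / rho_fuel
   = 44 * 280 / 840
   = 12320 / 840
   = 14.67 L/h


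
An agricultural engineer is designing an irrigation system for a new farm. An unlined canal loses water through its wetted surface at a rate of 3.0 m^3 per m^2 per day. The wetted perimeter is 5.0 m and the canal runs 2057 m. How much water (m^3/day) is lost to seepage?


S = C * P * L
  = 3.0 * 5.0 * 2057
  = 30855 m^3/day


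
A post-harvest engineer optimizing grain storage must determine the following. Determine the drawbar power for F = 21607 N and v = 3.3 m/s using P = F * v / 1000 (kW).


P = F * v / 1000
  = 21607 * 3.3 / 1000
  = 71303.10 / 1000
  = 71.30 kW


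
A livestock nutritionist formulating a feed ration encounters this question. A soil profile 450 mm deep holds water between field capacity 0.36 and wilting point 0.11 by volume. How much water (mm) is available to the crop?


AW = (FC - WP) * D
   = (0.36 - 0.11) * 450
   = 0.25 * 450
   = 112.50 mm


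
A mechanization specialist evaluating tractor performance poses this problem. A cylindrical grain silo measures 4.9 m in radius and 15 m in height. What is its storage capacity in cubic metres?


V = pi * r^2 * h
  = pi * 4.9^2 * 15
  = pi * 24.01 * 15
  = 1131.44 m^3


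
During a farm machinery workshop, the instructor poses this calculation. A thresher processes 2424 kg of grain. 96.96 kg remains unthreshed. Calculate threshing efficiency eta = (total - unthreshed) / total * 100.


eta = (total - unthreshed) / total * 100
    = (2424 - 96.96) / 2424 * 100
    = 2327.04 / 2424 * 100
    = 96%


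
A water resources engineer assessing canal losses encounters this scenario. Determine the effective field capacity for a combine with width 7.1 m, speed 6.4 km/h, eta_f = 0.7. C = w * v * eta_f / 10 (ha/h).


C = w * v * eta_f / 10
  = 7.1 * 6.4 * 0.7 / 10
  = 31.81 / 10
  = 3.18 ha/h


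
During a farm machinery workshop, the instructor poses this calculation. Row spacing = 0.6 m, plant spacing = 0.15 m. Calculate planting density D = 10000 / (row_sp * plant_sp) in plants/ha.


D = 10000 / (row_sp * plant_sp)
  = 10000 / (0.6 * 0.15)
  = 10000 / 0.0900
  = 111111.11 plants/ha


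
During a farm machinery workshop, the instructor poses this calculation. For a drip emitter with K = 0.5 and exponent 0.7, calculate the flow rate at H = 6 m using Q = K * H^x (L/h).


Q = K * H^x
  = 0.5 * 6^0.7
  = 0.5 * 3.5051
  = 1.75 L/h


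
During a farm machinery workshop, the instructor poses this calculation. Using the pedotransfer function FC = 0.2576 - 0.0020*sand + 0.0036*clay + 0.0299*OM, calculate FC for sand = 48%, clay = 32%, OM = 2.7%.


FC = 0.2576 - 0.0020*48 + 0.0036*32 + 0.0299*2.7
   = 0.2576 - 0.0960 + 0.1152 + 0.0807
   = 0.3575


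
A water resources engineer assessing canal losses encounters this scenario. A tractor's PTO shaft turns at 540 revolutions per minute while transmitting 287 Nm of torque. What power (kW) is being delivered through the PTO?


P = 2*pi*n*T / 60000
  = 2*pi * 540 * 287 / 60000
  = 973768.06 / 60000
  = 16.23 kW


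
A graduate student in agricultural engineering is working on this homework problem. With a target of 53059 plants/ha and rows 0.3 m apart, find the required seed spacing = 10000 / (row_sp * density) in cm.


spacing = 10000 / (row_sp * density)
        = 10000 / (0.3 * 53059)
        = 10000 / 15917.70
        = 0.62823 m = 62.82 cm


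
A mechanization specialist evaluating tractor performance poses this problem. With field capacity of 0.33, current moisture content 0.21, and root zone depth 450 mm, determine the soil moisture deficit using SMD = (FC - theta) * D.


SMD = (FC - theta) * D
    = (0.33 - 0.21) * 450
    = 0.120 * 450
    = 54 mm


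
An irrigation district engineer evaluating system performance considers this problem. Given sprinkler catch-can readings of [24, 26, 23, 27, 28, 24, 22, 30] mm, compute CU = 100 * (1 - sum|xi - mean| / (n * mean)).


xbar = 204 / 8 = 25.500
sum|xi - xbar| = 18
CU = 100 * (1 - 18 / (8 * 25.500))
   = 100 * (1 - 0.0882)
   = 91.18%


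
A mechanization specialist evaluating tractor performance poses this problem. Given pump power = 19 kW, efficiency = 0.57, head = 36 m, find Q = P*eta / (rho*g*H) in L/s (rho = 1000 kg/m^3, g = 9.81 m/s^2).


Q = (P * 1000 * eta) / (rho * g * H)
  = (19 * 1000 * 0.57) / (1000 * 9.81 * 36)
  = 10830 / 353160
  = 0.03067 m^3/s = 30.67 L/s


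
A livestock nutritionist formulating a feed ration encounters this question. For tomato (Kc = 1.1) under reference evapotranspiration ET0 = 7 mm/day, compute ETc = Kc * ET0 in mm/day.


ETc = Kc * ET0
    = 1.1 * 7
    = 7.70 mm/day


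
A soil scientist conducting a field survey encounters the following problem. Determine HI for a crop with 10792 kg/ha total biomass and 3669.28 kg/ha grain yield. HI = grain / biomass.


HI = grain_yield / biomass
   = 3669.28 / 10792
   = 0.34


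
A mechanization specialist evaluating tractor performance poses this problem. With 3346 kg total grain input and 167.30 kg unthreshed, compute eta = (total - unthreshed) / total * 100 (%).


eta = (total - unthreshed) / total * 100
    = (3346 - 167.30) / 3346 * 100
    = 3178.70 / 3346 * 100
    = 95%


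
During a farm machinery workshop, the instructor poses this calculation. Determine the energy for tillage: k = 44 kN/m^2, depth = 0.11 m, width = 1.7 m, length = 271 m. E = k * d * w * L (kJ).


E = k * d * w * L
  = 44 * 0.11 * 1.7 * 271
  = 2229.79 kJ


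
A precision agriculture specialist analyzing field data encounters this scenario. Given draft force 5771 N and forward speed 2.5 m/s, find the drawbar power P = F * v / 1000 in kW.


P = F * v / 1000
  = 5771 * 2.5 / 1000
  = 14427.50 / 1000
  = 14.43 kW


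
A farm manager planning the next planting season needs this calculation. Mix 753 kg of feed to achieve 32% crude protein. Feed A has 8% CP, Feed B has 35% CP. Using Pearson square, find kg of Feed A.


parts_A = CP_b - target = 35 - 32 = 3
parts_B = target - CP_a = 32 - 8 = 24
total_parts = 3 + 24 = 27
Feed A = 753 * 3 / 27 = 83.67 kg
Feed B = 753 * 24 / 27 = 669.33 kg

83.67 kg


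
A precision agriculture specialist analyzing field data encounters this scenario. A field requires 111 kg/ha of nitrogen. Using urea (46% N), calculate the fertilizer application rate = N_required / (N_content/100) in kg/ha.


Rate = N_required / (N_content / 100)
     = 111 / (46 / 100)
     = 111 / 0.46
     = 241.30 kg/ha


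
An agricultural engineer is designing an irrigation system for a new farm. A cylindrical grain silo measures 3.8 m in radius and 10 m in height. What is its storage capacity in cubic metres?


V = pi * r^2 * h
  = pi * 3.8^2 * 10
  = pi * 14.44 * 10
  = 453.65 m^3


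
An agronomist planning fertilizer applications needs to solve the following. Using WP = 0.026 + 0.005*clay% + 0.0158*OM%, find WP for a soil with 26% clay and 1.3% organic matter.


WP = 0.026 + 0.005*26 + 0.0158*1.3
   = 0.026 + 0.1300 + 0.0205
   = 0.1765


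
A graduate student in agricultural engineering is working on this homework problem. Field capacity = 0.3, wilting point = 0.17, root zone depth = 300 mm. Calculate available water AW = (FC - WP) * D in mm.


AW = (FC - WP) * D
   = (0.3 - 0.17) * 300
   = 0.13 * 300
   = 39 mm


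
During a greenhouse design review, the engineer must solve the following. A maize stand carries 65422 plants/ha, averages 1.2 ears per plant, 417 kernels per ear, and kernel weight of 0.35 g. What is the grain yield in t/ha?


Y = density * ears * kernels * kw
  = 65422 * 1.2 * 417 * 0.35 g/ha
  = 11458009.08 g/ha
  = 11458.01 kg/ha = 11.46 t/ha


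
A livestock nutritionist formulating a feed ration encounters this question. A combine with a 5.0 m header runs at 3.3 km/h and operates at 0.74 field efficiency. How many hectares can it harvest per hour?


C = w * v * eta_f / 10
  = 5.0 * 3.3 * 0.74 / 10
  = 12.21 / 10
  = 1.22 ha/h


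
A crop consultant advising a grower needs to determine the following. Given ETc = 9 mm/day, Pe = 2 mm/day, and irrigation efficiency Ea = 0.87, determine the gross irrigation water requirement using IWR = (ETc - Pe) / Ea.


IWR = (ETc - Pe) / Ea
    = (9 - 2) / 0.87
    = 7 / 0.87
    = 8.05 mm/day


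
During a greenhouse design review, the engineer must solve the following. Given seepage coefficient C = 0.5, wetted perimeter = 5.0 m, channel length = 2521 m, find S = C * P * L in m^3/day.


S = C * P * L
  = 0.5 * 5.0 * 2521
  = 6302.50 m^3/day


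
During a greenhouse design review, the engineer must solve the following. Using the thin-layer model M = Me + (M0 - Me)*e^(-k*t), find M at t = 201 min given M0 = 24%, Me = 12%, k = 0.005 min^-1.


M = Me + (M0 - Me) * e^(-k*t)
  = 12 + (24 - 12) * e^(-0.005*201)
  = 12 + 12 * e^(-1.005)
  = 12 + 12 * 0.36604
  = 12 + 4.3925
  = 16.39%


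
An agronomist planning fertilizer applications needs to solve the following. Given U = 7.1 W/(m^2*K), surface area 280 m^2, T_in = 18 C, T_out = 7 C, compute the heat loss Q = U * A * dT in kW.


dT = 18 - (7) = 11 K
Q = U * A * dT
  = 7.1 * 280 * 11
  = 21868 W = 21.87 kW


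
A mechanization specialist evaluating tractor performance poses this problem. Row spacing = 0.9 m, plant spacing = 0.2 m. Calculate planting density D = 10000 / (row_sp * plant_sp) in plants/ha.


D = 10000 / (row_sp * plant_sp)
  = 10000 / (0.9 * 0.2)
  = 10000 / 0.1800
  = 55555.56 plants/ha


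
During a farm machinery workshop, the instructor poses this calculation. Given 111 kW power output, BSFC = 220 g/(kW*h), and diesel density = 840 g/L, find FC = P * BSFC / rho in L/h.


FC = P * BSFC / rho_fuel
   = 111 * 220 / 840
   = 24420 / 840
   = 29.07 L/h


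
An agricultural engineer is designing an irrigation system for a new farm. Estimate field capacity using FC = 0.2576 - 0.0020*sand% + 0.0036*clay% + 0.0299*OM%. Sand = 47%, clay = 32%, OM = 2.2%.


FC = 0.2576 - 0.0020*47 + 0.0036*32 + 0.0299*2.2
   = 0.2576 - 0.0940 + 0.1152 + 0.0658
   = 0.3446


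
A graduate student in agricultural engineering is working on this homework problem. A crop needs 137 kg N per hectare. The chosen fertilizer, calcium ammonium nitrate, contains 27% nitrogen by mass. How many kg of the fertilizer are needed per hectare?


Rate = N_required / (N_content / 100)
     = 137 / (27 / 100)
     = 137 / 0.27
     = 507.41 kg/ha


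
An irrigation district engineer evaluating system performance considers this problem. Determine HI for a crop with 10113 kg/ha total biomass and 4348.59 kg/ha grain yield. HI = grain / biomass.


HI = grain_yield / biomass
   = 4348.59 / 10113
   = 0.43


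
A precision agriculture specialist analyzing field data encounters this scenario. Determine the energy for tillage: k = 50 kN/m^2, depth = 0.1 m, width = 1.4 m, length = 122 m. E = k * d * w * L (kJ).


E = k * d * w * L
  = 50 * 0.1 * 1.4 * 122
  = 854 kJ


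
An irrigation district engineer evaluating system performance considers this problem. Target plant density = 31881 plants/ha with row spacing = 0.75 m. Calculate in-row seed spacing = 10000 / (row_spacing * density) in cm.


spacing = 10000 / (row_sp * density)
        = 10000 / (0.75 * 31881)
        = 10000 / 23910.75
        = 0.41822 m = 41.82 cm


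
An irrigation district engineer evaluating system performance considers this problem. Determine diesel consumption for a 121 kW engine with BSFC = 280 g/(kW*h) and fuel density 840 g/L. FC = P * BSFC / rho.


FC = P * BSFC / rho_fuel
   = 121 * 280 / 840
   = 33880 / 840
   = 40.33 L/h


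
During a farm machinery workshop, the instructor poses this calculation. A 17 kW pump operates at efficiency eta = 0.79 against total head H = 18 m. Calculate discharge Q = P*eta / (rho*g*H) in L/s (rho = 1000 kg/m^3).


Q = (P * 1000 * eta) / (rho * g * H)
  = (17 * 1000 * 0.79) / (1000 * 9.81 * 18)
  = 13430 / 176580
  = 0.07606 m^3/s = 76.06 L/s


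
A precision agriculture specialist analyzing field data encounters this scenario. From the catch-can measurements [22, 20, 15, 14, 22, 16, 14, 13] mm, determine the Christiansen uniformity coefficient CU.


xbar = 136 / 8 = 17
sum|xi - xbar| = 26
CU = 100 * (1 - 26 / (8 * 17))
   = 100 * (1 - 0.1912)
   = 80.88%


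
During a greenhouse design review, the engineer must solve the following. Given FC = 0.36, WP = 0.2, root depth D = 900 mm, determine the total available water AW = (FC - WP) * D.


AW = (FC - WP) * D
   = (0.36 - 0.2) * 900
   = 0.16 * 900
   = 144 mm


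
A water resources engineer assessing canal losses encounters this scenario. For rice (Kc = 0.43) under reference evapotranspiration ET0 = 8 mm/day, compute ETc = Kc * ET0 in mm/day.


ETc = Kc * ET0
    = 0.43 * 8
    = 3.44 mm/day


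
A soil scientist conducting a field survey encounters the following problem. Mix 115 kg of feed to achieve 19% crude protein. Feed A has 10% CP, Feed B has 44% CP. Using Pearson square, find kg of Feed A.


parts_A = CP_b - target = 44 - 19 = 25
parts_B = target - CP_a = 19 - 10 = 9
total_parts = 25 + 9 = 34
Feed A = 115 * 25 / 34 = 84.56 kg
Feed B = 115 * 9 / 34 = 30.44 kg

84.56 kg


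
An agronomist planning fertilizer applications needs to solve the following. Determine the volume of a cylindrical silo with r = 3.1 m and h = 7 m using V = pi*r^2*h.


V = pi * r^2 * h
  = pi * 3.1^2 * 7
  = pi * 9.61 * 7
  = 211.33 m^3


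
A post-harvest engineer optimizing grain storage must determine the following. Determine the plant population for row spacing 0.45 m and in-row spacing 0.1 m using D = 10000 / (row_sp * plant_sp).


D = 10000 / (row_sp * plant_sp)
  = 10000 / (0.45 * 0.1)
  = 10000 / 0.0450
  = 222222.22 plants/ha


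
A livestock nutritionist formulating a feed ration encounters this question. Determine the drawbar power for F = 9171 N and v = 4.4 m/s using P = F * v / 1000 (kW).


P = F * v / 1000
  = 9171 * 4.4 / 1000
  = 40352.40 / 1000
  = 40.35 kW


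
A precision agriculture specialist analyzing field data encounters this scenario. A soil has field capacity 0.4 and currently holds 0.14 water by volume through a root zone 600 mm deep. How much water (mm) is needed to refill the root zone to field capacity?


SMD = (FC - theta) * D
    = (0.4 - 0.14) * 600
    = 0.260 * 600
    = 156 mm


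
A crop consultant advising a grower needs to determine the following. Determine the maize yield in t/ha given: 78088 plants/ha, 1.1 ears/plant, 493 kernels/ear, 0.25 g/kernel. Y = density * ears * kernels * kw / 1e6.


Y = density * ears * kernels * kw
  = 78088 * 1.1 * 493 * 0.25 g/ha
  = 10586780.60 g/ha
  = 10586.78 kg/ha = 10.59 t/ha


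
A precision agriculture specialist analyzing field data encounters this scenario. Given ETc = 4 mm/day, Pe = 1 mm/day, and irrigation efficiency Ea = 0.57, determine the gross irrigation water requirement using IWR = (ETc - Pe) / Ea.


IWR = (ETc - Pe) / Ea
    = (4 - 1) / 0.57
    = 3 / 0.57
    = 5.26 mm/day


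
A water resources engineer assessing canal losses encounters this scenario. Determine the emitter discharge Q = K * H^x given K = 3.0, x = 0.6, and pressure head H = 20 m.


Q = K * H^x
  = 3.0 * 20^0.6
  = 3.0 * 6.0342
  = 18.10 L/h


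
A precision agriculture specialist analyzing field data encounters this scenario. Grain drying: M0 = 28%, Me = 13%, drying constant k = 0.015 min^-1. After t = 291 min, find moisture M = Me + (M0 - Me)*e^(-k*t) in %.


M = Me + (M0 - Me) * e^(-k*t)
  = 13 + (28 - 13) * e^(-0.015*291)
  = 13 + 15 * e^(-4.365)
  = 13 + 15 * 0.01271
  = 13 + 0.1907
  = 13.19%


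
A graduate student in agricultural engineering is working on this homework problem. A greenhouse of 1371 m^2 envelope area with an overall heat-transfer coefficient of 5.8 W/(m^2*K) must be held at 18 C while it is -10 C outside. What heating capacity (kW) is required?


dT = 18 - (-10) = 28 K
Q = U * A * dT
  = 5.8 * 1371 * 28
  = 222650.40 W = 222.65 kW


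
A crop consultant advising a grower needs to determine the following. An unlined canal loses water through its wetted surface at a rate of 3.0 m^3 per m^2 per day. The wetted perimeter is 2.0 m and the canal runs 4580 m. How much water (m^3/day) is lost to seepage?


S = C * P * L
  = 3.0 * 2.0 * 4580
  = 27480 m^3/day


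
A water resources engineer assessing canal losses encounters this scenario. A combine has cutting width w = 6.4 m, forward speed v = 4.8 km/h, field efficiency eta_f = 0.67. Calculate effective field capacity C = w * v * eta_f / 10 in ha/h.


C = w * v * eta_f / 10
  = 6.4 * 4.8 * 0.67 / 10
  = 20.58 / 10
  = 2.06 ha/h


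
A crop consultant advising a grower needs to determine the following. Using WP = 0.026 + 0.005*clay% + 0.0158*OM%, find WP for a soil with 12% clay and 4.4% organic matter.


WP = 0.026 + 0.005*12 + 0.0158*4.4
   = 0.026 + 0.0600 + 0.0695
   = 0.1555


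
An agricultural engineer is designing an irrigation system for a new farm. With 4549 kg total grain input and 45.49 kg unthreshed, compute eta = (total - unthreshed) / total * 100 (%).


eta = (total - unthreshed) / total * 100
    = (4549 - 45.49) / 4549 * 100
    = 4503.51 / 4549 * 100
    = 99%


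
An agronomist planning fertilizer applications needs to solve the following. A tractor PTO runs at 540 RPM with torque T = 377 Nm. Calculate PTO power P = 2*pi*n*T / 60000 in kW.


P = 2*pi*n*T / 60000
  = 2*pi * 540 * 377 / 60000
  = 1279130.86 / 60000
  = 21.32 kW


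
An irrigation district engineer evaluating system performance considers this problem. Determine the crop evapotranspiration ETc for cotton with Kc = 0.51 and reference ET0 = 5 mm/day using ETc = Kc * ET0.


ETc = Kc * ET0
    = 0.51 * 5
    = 2.55 mm/day


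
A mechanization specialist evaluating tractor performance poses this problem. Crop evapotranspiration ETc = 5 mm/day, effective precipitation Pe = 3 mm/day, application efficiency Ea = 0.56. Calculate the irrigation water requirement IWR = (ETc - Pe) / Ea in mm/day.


IWR = (ETc - Pe) / Ea
    = (5 - 3) / 0.56
    = 2 / 0.56
    = 3.57 mm/day


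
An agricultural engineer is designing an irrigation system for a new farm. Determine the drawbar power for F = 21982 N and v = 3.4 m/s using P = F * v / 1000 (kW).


P = F * v / 1000
  = 21982 * 3.4 / 1000
  = 74738.80 / 1000
  = 74.74 kW


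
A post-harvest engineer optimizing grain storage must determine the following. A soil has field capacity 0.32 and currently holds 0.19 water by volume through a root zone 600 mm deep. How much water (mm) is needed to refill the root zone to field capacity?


SMD = (FC - theta) * D
    = (0.32 - 0.19) * 600
    = 0.130 * 600
    = 78 mm


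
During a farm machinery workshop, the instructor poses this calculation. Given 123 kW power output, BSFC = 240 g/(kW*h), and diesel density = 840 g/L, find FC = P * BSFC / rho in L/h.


FC = P * BSFC / rho_fuel
   = 123 * 240 / 840
   = 29520 / 840
   = 35.14 L/h


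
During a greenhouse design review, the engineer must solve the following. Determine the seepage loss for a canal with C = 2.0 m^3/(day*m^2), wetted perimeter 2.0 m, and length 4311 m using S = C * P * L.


S = C * P * L
  = 2.0 * 2.0 * 4311
  = 17244 m^3/day


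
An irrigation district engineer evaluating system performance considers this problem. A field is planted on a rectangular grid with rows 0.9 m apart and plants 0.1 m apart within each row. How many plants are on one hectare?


D = 10000 / (row_sp * plant_sp)
  = 10000 / (0.9 * 0.1)
  = 10000 / 0.0900
  = 111111.11 plants/ha


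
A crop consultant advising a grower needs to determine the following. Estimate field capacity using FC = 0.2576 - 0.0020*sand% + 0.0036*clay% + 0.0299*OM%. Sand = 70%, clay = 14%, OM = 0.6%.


FC = 0.2576 - 0.0020*70 + 0.0036*14 + 0.0299*0.6
   = 0.2576 - 0.1400 + 0.0504 + 0.0179
   = 0.1859


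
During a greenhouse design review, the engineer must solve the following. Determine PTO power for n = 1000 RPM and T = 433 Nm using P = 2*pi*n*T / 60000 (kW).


P = 2*pi*n*T / 60000
  = 2*pi * 1000 * 433 / 60000
  = 2720619.24 / 60000
  = 45.34 kW


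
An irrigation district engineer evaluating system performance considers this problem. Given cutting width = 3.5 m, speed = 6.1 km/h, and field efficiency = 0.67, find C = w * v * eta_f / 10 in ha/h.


C = w * v * eta_f / 10
  = 3.5 * 6.1 * 0.67 / 10
  = 14.30 / 10
  = 1.43 ha/h


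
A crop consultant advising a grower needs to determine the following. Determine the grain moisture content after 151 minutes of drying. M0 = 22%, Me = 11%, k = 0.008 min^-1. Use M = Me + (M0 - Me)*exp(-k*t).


M = Me + (M0 - Me) * e^(-k*t)
  = 11 + (22 - 11) * e^(-0.008*151)
  = 11 + 11 * e^(-1.208)
  = 11 + 11 * 0.29879
  = 11 + 3.2867
  = 14.29%


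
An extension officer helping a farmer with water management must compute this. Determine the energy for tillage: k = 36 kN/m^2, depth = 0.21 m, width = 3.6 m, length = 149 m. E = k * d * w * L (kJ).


E = k * d * w * L
  = 36 * 0.21 * 3.6 * 149
  = 4055.18 kJ


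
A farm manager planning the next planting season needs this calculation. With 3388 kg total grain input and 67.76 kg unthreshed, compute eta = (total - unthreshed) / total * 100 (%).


eta = (total - unthreshed) / total * 100
    = (3388 - 67.76) / 3388 * 100
    = 3320.24 / 3388 * 100
    = 98%


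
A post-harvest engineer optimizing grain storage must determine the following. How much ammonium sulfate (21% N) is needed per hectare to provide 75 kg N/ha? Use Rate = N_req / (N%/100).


Rate = N_required / (N_content / 100)
     = 75 / (21 / 100)
     = 75 / 0.21
     = 357.14 kg/ha


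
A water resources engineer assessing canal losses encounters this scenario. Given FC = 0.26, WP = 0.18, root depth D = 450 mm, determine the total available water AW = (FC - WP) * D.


AW = (FC - WP) * D
   = (0.26 - 0.18) * 450
   = 0.08 * 450
   = 36 mm


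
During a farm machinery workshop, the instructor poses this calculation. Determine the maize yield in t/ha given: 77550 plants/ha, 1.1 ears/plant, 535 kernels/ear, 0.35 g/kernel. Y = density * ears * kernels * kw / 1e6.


Y = density * ears * kernels * kw
  = 77550 * 1.1 * 535 * 0.35 g/ha
  = 15973361.25 g/ha
  = 15973.36 kg/ha = 15.97 t/ha


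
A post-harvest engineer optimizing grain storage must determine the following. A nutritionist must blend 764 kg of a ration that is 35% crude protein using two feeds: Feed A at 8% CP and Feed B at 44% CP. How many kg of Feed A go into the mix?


parts_A = CP_b - target = 44 - 35 = 9
parts_B = target - CP_a = 35 - 8 = 27
total_parts = 9 + 27 = 36
Feed A = 764 * 9 / 36 = 191 kg
Feed B = 764 * 27 / 36 = 573 kg

191 kg


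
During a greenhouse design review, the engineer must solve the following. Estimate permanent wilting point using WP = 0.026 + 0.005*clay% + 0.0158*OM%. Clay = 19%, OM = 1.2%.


WP = 0.026 + 0.005*19 + 0.0158*1.2
   = 0.026 + 0.0950 + 0.0190
   = 0.1400


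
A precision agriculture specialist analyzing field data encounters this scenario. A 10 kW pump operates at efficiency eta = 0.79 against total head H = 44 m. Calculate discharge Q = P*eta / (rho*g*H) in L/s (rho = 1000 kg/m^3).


Q = (P * 1000 * eta) / (rho * g * H)
  = (10 * 1000 * 0.79) / (1000 * 9.81 * 44)
  = 7900 / 431640
  = 0.01830 m^3/s = 18.30 L/s


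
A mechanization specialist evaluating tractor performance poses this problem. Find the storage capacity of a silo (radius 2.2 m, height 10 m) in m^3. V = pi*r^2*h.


V = pi * r^2 * h
  = pi * 2.2^2 * 10
  = pi * 4.84 * 10
  = 152.05 m^3


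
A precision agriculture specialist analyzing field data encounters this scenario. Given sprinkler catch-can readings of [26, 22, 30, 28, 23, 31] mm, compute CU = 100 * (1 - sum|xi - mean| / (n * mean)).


xbar = 160 / 6 = 26.667
sum|xi - xbar| = 18
CU = 100 * (1 - 18 / (6 * 26.667))
   = 100 * (1 - 0.1125)
   = 88.75%


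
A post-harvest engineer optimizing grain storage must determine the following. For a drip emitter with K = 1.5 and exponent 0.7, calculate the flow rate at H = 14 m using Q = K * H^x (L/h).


Q = K * H^x
  = 1.5 * 14^0.7
  = 1.5 * 6.3429
  = 9.51 L/h


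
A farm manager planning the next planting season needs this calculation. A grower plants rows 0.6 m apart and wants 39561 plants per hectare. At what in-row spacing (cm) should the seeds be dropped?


spacing = 10000 / (row_sp * density)
        = 10000 / (0.6 * 39561)
        = 10000 / 23736.60
        = 0.42129 m = 42.13 cm


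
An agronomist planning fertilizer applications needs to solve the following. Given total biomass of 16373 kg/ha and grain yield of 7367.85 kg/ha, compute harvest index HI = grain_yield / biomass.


HI = grain_yield / biomass
   = 7367.85 / 16373
   = 0.45


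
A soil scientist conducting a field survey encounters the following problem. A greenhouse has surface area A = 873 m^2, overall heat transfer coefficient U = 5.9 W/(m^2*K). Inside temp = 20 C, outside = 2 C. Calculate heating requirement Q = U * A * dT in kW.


dT = 20 - (2) = 18 K
Q = U * A * dT
  = 5.9 * 873 * 18
  = 92712.60 W = 92.71 kW


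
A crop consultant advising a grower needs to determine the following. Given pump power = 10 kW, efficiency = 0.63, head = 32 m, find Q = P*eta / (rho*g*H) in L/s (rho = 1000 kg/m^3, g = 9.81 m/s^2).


Q = (P * 1000 * eta) / (rho * g * H)
  = (10 * 1000 * 0.63) / (1000 * 9.81 * 32)
  = 6300 / 313920
  = 0.02007 m^3/s = 20.07 L/s


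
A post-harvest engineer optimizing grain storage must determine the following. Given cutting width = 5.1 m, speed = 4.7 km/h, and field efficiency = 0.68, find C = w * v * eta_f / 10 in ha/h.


C = w * v * eta_f / 10
  = 5.1 * 4.7 * 0.68 / 10
  = 16.30 / 10
  = 1.63 ha/h


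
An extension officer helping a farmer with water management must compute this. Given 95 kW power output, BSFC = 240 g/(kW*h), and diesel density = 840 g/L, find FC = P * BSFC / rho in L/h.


FC = P * BSFC / rho_fuel
   = 95 * 240 / 840
   = 22800 / 840
   = 27.14 L/h


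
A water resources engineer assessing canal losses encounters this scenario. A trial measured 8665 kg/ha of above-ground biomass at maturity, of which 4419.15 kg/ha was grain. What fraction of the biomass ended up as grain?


HI = grain_yield / biomass
   = 4419.15 / 8665
   = 0.51


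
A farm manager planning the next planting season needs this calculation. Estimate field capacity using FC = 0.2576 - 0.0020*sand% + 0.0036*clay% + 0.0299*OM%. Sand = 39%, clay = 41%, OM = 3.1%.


FC = 0.2576 - 0.0020*39 + 0.0036*41 + 0.0299*3.1
   = 0.2576 - 0.0780 + 0.1476 + 0.0927
   = 0.4199


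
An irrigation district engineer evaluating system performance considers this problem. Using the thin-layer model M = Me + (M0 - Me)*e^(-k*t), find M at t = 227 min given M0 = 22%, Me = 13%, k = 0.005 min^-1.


M = Me + (M0 - Me) * e^(-k*t)
  = 13 + (22 - 13) * e^(-0.005*227)
  = 13 + 9 * e^(-1.135)
  = 13 + 9 * 0.32142
  = 13 + 2.8928
  = 15.89%


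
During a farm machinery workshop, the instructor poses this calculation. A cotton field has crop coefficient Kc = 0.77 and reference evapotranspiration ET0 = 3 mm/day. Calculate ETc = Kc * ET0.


ETc = Kc * ET0
    = 0.77 * 3
    = 2.31 mm/day


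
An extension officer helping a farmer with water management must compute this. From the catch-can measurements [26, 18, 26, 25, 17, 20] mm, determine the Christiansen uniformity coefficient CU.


xbar = 132 / 6 = 22
sum|xi - xbar| = 22
CU = 100 * (1 - 22 / (6 * 22))
   = 100 * (1 - 0.1667)
   = 83.33%


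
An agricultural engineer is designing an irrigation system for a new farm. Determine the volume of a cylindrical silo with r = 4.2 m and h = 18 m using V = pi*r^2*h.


V = pi * r^2 * h
  = pi * 4.2^2 * 18
  = pi * 17.64 * 18
  = 997.52 m^3


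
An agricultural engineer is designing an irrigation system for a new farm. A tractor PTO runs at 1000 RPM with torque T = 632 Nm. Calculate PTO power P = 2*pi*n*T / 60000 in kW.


P = 2*pi*n*T / 60000
  = 2*pi * 1000 * 632 / 60000
  = 3970973.11 / 60000
  = 66.18 kW


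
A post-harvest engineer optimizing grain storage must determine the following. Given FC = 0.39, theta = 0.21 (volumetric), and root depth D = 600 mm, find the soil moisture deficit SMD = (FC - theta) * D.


SMD = (FC - theta) * D
    = (0.39 - 0.21) * 600
    = 0.180 * 600
    = 108 mm


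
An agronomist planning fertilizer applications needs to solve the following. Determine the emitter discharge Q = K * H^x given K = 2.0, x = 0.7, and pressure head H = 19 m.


Q = K * H^x
  = 2.0 * 19^0.7
  = 2.0 * 7.8547
  = 15.71 L/h


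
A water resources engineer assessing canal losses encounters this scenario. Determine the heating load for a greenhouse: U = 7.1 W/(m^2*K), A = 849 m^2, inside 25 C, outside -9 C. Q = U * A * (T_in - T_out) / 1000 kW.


dT = 25 - (-9) = 34 K
Q = U * A * dT
  = 7.1 * 849 * 34
  = 204948.60 W = 204.95 kW


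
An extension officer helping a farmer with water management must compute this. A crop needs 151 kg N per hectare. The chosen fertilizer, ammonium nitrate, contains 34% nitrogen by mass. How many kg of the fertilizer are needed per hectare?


Rate = N_required / (N_content / 100)
     = 151 / (34 / 100)
     = 151 / 0.34
     = 444.12 kg/ha


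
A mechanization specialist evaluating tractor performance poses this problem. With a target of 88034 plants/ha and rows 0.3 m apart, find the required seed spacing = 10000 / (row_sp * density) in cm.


spacing = 10000 / (row_sp * density)
        = 10000 / (0.3 * 88034)
        = 10000 / 26410.20
        = 0.37864 m = 37.86 cm


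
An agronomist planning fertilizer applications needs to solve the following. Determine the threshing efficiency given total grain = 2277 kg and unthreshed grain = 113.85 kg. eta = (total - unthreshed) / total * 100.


eta = (total - unthreshed) / total * 100
    = (2277 - 113.85) / 2277 * 100
    = 2163.15 / 2277 * 100
    = 95%


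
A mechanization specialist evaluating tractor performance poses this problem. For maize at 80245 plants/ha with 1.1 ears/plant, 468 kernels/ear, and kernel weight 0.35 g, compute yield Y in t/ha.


Y = density * ears * kernels * kw
  = 80245 * 1.1 * 468 * 0.35 g/ha
  = 14458544.10 g/ha
  = 14458.54 kg/ha = 14.46 t/ha


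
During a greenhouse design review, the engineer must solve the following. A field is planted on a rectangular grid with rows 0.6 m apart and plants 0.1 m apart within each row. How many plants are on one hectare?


D = 10000 / (row_sp * plant_sp)
  = 10000 / (0.6 * 0.1)
  = 10000 / 0.0600
  = 166666.67 plants/ha


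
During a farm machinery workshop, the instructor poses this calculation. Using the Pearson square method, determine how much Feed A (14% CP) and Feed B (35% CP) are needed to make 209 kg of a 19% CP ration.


parts_A = CP_b - target = 35 - 19 = 16
parts_B = target - CP_a = 19 - 14 = 5
total_parts = 16 + 5 = 21
Feed A = 209 * 16 / 21 = 159.24 kg
Feed B = 209 * 5 / 21 = 49.76 kg

159.24 kg


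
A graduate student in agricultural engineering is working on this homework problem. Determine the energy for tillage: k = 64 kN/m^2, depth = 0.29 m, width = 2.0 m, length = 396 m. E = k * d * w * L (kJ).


E = k * d * w * L
  = 64 * 0.29 * 2.0 * 396
  = 14699.52 kJ


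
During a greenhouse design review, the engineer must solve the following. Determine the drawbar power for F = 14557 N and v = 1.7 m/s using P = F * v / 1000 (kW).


P = F * v / 1000
  = 14557 * 1.7 / 1000
  = 24746.90 / 1000
  = 24.75 kW


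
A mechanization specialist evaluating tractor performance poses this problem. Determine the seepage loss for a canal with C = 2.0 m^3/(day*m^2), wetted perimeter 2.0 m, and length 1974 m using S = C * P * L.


S = C * P * L
  = 2.0 * 2.0 * 1974
  = 7896 m^3/day


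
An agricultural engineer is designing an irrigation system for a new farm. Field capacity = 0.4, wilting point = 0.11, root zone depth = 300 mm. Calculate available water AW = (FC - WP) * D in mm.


AW = (FC - WP) * D
   = (0.4 - 0.11) * 300
   = 0.29 * 300
   = 87 mm


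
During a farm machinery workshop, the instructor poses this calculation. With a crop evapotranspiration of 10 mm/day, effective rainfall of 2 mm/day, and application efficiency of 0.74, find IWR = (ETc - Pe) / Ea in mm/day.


IWR = (ETc - Pe) / Ea
    = (10 - 2) / 0.74
    = 8 / 0.74
    = 10.81 mm/day


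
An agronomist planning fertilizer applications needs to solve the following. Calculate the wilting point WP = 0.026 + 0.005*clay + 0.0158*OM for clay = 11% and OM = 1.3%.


WP = 0.026 + 0.005*11 + 0.0158*1.3
   = 0.026 + 0.0550 + 0.0205
   = 0.1015


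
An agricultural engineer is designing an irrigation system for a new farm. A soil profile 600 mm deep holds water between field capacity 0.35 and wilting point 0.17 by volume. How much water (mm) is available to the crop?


AW = (FC - WP) * D
   = (0.35 - 0.17) * 600
   = 0.18 * 600
   = 108 mm


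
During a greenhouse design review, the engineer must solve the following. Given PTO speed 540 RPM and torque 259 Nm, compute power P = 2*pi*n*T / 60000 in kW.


P = 2*pi*n*T / 60000
  = 2*pi * 540 * 259 / 60000
  = 878766.30 / 60000
  = 14.65 kW


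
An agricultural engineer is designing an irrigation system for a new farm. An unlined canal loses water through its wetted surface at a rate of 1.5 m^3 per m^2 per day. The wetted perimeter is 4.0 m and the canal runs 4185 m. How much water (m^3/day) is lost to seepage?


S = C * P * L
  = 1.5 * 4.0 * 4185
  = 25110 m^3/day


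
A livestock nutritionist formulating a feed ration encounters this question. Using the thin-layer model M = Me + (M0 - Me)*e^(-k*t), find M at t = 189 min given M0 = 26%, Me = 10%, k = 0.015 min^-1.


M = Me + (M0 - Me) * e^(-k*t)
  = 10 + (26 - 10) * e^(-0.015*189)
  = 10 + 16 * e^(-2.835)
  = 10 + 16 * 0.05872
  = 10 + 0.9395
  = 10.94%


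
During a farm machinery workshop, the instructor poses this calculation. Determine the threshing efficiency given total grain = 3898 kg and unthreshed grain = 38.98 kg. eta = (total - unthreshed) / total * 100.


eta = (total - unthreshed) / total * 100
    = (3898 - 38.98) / 3898 * 100
    = 3859.02 / 3898 * 100
    = 99%


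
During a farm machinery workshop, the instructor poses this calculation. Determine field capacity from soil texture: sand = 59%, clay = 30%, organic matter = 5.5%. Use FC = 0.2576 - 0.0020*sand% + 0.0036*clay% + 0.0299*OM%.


FC = 0.2576 - 0.0020*59 + 0.0036*30 + 0.0299*5.5
   = 0.2576 - 0.1180 + 0.1080 + 0.1645
   = 0.4121
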